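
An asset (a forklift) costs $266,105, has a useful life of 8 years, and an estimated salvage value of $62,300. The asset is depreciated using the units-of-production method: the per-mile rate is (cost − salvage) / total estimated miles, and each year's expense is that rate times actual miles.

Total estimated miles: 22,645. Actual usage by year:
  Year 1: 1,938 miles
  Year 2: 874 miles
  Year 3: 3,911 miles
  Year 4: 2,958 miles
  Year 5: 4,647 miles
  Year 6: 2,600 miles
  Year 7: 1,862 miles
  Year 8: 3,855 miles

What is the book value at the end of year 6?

$113,753

Depreciable base = $266,105 − $62,300 = $203,805.
Rate = $203,805 / 22,645 miles = $9 per mile.
Year 1: 1,938 × $9 = $17,442. Book value $248,663.
Year 2: 874 × $9 = $7,866. Book value $240,797.
Year 3: 3,911 × $9 = $35,199. Book value $205,598.
Year 4: 2,958 × $9 = $26,622. Book value $178,976.
Year 5: 4,647 × $9 = $41,823. Book value $137,153.
Year 6: 2,600 × $9 = $23,400. Book value $113,753.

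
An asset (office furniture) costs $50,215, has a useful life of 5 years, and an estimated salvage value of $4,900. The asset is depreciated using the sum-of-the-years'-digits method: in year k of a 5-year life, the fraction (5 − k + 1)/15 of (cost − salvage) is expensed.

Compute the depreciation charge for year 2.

$12,084

Depreciable base = $50,215 − $4,900 = $45,315.
Sum of the years' digits = 5+4+3+2+1 = 15.
Year 1: $45,315 × 5/15 = $15,105. Book value $35,110.
Year 2: $45,315 × 4/15 = $12,084. Book value $23,026.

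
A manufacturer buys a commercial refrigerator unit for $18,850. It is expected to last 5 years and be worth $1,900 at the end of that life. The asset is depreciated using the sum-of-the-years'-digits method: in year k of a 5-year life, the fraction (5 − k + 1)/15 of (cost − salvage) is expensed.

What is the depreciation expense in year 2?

Depreciable base = $18,850 − $1,900 = $16,950.
Sum of the years' digits = 5+4+3+2+1 = 15.
Year 1: $16,950 × 5/15 = $5,650. Book value $13,200.
Year 2: $16,950 × 4/15 = $4,520. Book value $8,680.

$4,520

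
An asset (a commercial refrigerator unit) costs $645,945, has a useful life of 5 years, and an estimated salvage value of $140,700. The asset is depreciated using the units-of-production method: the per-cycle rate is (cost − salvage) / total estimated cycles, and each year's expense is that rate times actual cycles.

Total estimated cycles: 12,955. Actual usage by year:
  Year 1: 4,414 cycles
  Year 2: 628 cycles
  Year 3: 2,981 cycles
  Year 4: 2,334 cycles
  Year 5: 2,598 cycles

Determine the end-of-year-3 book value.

Depreciable base = $645,945 − $140,700 = $505,245.
Rate = $505,245 / 12,955 cycles = $39 per cycle.
Year 1: 4,414 × $39 = $172,146. Book value $473,799.
Year 2: 628 × $39 = $24,492. Book value $449,307.
Year 3: 2,981 × $39 = $116,259. Book value $333,048.

$333,048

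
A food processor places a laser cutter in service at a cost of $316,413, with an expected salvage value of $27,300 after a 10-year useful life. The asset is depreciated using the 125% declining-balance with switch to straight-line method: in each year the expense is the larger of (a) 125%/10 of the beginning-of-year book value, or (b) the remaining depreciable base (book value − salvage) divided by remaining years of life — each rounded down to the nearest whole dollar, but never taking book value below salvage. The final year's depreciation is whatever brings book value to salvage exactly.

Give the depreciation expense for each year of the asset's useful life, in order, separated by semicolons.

$39,551; $34,607; $30,281; $26,496; $26,363; $26,363; $26,363; $26,363; $26,363; $26,363

Depreciable base = $316,413 − $27,300 = $289,113.
Year 1: DB = ⌊$316,413 × 125%/10⌋ = $39,551; SL = ⌊$289,113/10⌋ = $28,911 → take DB $39,551. Book value $276,862.
Year 2: DB = ⌊$276,862 × 125%/10⌋ = $34,607; SL = ⌊$249,562/9⌋ = $27,729 → take DB $34,607. Book value $242,255.
Year 3: DB = ⌊$242,255 × 125%/10⌋ = $30,281; SL = ⌊$214,955/8⌋ = $26,869 → take DB $30,281. Book value $211,974.
Year 4: DB = ⌊$211,974 × 125%/10⌋ = $26,496; SL = ⌊$184,674/7⌋ = $26,382 → take DB $26,496. Book value $185,478.
Year 5: DB = ⌊$185,478 × 125%/10⌋ = $23,184; SL = ⌊$158,178/6⌋ = $26,363 → take SL $26,363. Book value $159,115.
Year 6: DB = ⌊$159,115 × 125%/10⌋ = $19,889; SL = ⌊$131,815/5⌋ = $26,363 → take SL $26,363. Book value $132,752.
Year 7: DB = ⌊$132,752 × 125%/10⌋ = $16,594; SL = ⌊$105,452/4⌋ = $26,363 → take SL $26,363. Book value $106,389.
Year 8: DB = ⌊$106,389 × 125%/10⌋ = $13,298; SL = ⌊$79,089/3⌋ = $26,363 → take SL $26,363. Book value $80,026.
Year 9: DB = ⌊$80,026 × 125%/10⌋ = $10,003; SL = ⌊$52,726/2⌋ = $26,363 → take SL $26,363. Book value $53,663.
Year 10 (final): $53,663 − $27,300 = $26,363. Book value $27,300.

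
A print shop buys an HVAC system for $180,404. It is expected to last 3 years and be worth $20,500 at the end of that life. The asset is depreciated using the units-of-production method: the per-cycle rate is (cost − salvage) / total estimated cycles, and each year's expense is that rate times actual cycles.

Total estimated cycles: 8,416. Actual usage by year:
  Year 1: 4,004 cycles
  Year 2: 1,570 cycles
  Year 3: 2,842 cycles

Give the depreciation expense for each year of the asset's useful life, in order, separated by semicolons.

Depreciable base = $180,404 − $20,500 = $159,904.
Rate = $159,904 / 8,416 cycles = $19 per cycle.
Year 1: 4,004 × $19 = $76,076. Book value $104,328.
Year 2: 1,570 × $19 = $29,830. Book value $74,498.
Year 3: 2,842 × $19 = $53,998. Book value $20,500.

$76,076; $29,830; $53,998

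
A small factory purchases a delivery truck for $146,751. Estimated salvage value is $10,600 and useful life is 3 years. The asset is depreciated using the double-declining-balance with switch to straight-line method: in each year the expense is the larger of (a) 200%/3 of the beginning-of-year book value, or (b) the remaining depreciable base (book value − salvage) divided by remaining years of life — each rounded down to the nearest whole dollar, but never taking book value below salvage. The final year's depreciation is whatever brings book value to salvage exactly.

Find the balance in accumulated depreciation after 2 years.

$130,445

Depreciable base = $146,751 − $10,600 = $136,151.
Year 1: DB = ⌊$146,751 × 200%/3⌋ = $97,834; SL = ⌊$136,151/3⌋ = $45,383 → take DB $97,834. Book value $48,917.
Year 2: DB = ⌊$48,917 × 200%/3⌋ = $32,611; SL = ⌊$38,317/2⌋ = $19,158 → take DB $32,611. Book value $16,306.
Accumulated through year 2 = $146,751 − $16,306 = $130,445.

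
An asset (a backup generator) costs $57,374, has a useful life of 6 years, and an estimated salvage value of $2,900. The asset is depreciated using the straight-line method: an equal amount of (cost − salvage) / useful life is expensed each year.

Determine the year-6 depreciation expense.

$9,079

Depreciable base = $57,374 − $2,900 = $54,474.
Annual expense = $54,474 / 6 = $9,079.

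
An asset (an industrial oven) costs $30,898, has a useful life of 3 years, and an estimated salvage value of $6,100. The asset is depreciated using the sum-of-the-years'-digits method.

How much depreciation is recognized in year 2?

$8,266

Depreciable base = $30,898 − $6,100 = $24,798.
Sum of the years' digits = 3+2+1 = 6.
Year 1: $24,798 × 3/6 = $12,399. Book value $18,499.
Year 2: $24,798 × 2/6 = $8,266. Book value $10,233.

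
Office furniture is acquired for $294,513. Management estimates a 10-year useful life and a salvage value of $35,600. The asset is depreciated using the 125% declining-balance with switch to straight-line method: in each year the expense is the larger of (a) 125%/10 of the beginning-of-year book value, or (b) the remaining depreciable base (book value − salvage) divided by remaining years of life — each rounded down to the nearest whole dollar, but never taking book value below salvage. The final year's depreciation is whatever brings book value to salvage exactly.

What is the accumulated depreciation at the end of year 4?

Depreciable base = $294,513 − $35,600 = $258,913.
Year 1: DB = ⌊$294,513 × 125%/10⌋ = $36,814; SL = ⌊$258,913/10⌋ = $25,891 → take DB $36,814. Book value $257,699.
Year 2: DB = ⌊$257,699 × 125%/10⌋ = $32,212; SL = ⌊$222,099/9⌋ = $24,677 → take DB $32,212. Book value $225,487.
Year 3: DB = ⌊$225,487 × 125%/10⌋ = $28,185; SL = ⌊$189,887/8⌋ = $23,735 → take DB $28,185. Book value $197,302.
Year 4: DB = ⌊$197,302 × 125%/10⌋ = $24,662; SL = ⌊$161,702/7⌋ = $23,100 → take DB $24,662. Book value $172,640.
Accumulated through year 4 = $294,513 − $172,640 = $121,873.

$121,873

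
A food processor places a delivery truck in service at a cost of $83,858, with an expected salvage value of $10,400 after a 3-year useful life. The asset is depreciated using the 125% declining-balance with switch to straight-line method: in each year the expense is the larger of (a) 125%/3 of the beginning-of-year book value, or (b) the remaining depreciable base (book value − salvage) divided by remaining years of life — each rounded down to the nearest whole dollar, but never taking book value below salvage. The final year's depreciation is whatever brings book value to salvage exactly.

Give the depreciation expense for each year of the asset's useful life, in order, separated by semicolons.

Depreciable base = $83,858 − $10,400 = $73,458.
Year 1: DB = ⌊$83,858 × 125%/3⌋ = $34,940; SL = ⌊$73,458/3⌋ = $24,486 → take DB $34,940. Book value $48,918.
Year 2: DB = ⌊$48,918 × 125%/3⌋ = $20,382; SL = ⌊$38,518/2⌋ = $19,259 → take DB $20,382. Book value $28,536.
Year 3 (final): $28,536 − $10,400 = $18,136. Book value $10,400.

$34,940; $20,382; $18,136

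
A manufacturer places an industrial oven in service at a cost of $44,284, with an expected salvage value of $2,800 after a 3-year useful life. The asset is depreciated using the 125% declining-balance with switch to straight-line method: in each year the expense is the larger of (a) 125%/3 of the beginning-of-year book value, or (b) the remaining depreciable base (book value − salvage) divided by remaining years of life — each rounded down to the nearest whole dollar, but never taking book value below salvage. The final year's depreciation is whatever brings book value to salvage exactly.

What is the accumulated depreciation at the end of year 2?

$29,967

Depreciable base = $44,284 − $2,800 = $41,484.
Year 1: DB = ⌊$44,284 × 125%/3⌋ = $18,451; SL = ⌊$41,484/3⌋ = $13,828 → take DB $18,451. Book value $25,833.
Year 2: DB = ⌊$25,833 × 125%/3⌋ = $10,763; SL = ⌊$23,033/2⌋ = $11,516 → take SL $11,516. Book value $14,317.
Accumulated through year 2 = $44,284 − $14,317 = $29,967.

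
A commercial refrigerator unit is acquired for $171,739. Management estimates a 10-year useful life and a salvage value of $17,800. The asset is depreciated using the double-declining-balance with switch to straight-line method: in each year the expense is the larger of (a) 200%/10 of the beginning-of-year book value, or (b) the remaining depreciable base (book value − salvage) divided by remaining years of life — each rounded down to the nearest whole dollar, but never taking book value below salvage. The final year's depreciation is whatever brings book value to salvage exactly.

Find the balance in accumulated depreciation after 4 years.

$101,393

Depreciable base = $171,739 − $17,800 = $153,939.
Year 1: DB = ⌊$171,739 × 200%/10⌋ = $34,347; SL = ⌊$153,939/10⌋ = $15,393 → take DB $34,347. Book value $137,392.
Year 2: DB = ⌊$137,392 × 200%/10⌋ = $27,478; SL = ⌊$119,592/9⌋ = $13,288 → take DB $27,478. Book value $109,914.
Year 3: DB = ⌊$109,914 × 200%/10⌋ = $21,982; SL = ⌊$92,114/8⌋ = $11,514 → take DB $21,982. Book value $87,932.
Year 4: DB = ⌊$87,932 × 200%/10⌋ = $17,586; SL = ⌊$70,132/7⌋ = $10,018 → take DB $17,586. Book value $70,346.
Accumulated through year 4 = $171,739 − $70,346 = $101,393.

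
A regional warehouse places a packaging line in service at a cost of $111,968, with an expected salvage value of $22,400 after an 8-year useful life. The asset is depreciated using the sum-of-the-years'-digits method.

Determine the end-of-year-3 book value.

$59,720

Depreciable base = $111,968 − $22,400 = $89,568.
Sum of the years' digits = 8+7+6+5+4+3+2+1 = 36.
Year 1: $89,568 × 8/36 = $19,904. Book value $92,064.
Year 2: $89,568 × 7/36 = $17,416. Book value $74,648.
Year 3: $89,568 × 6/36 = $14,928. Book value $59,720.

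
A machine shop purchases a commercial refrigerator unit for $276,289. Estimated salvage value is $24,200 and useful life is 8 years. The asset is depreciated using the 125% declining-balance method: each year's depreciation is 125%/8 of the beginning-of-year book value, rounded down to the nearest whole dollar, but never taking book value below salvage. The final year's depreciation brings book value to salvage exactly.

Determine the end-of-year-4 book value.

Depreciable base = $276,289 − $24,200 = $252,089.
Year 1: ⌊$276,289 × 125%/8⌋ = $43,170. Book value $233,119.
Year 2: ⌊$233,119 × 125%/8⌋ = $36,424. Book value $196,695.
Year 3: ⌊$196,695 × 125%/8⌋ = $30,733. Book value $165,962.
Year 4: ⌊$165,962 × 125%/8⌋ = $25,931. Book value $140,031.

$140,031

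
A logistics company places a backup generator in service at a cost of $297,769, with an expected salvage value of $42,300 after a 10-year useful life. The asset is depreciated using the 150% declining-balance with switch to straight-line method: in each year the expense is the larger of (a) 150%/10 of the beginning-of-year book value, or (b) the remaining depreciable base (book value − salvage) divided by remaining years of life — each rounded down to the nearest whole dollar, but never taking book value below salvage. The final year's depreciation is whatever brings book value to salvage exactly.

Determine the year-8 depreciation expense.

$17,501

Depreciable base = $297,769 − $42,300 = $255,469.
Year 1: DB = ⌊$297,769 × 150%/10⌋ = $44,665; SL = ⌊$255,469/10⌋ = $25,546 → take DB $44,665. Book value $253,104.
Year 2: DB = ⌊$253,104 × 150%/10⌋ = $37,965; SL = ⌊$210,804/9⌋ = $23,422 → take DB $37,965. Book value $215,139.
Year 3: DB = ⌊$215,139 × 150%/10⌋ = $32,270; SL = ⌊$172,839/8⌋ = $21,604 → take DB $32,270. Book value $182,869.
Year 4: DB = ⌊$182,869 × 150%/10⌋ = $27,430; SL = ⌊$140,569/7⌋ = $20,081 → take DB $27,430. Book value $155,439.
Year 5: DB = ⌊$155,439 × 150%/10⌋ = $23,315; SL = ⌊$113,139/6⌋ = $18,856 → take DB $23,315. Book value $132,124.
Year 6: DB = ⌊$132,124 × 150%/10⌋ = $19,818; SL = ⌊$89,824/5⌋ = $17,964 → take DB $19,818. Book value $112,306.
Year 7: DB = ⌊$112,306 × 150%/10⌋ = $16,845; SL = ⌊$70,006/4⌋ = $17,501 → take SL $17,501. Book value $94,805.
Year 8: DB = ⌊$94,805 × 150%/10⌋ = $14,220; SL = ⌊$52,505/3⌋ = $17,501 → take SL $17,501. Book value $77,304.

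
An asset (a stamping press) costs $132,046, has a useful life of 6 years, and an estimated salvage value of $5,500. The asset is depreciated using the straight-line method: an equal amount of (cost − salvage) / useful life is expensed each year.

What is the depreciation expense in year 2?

$21,091

Depreciable base = $132,046 − $5,500 = $126,546.
Annual expense = $126,546 / 6 = $21,091.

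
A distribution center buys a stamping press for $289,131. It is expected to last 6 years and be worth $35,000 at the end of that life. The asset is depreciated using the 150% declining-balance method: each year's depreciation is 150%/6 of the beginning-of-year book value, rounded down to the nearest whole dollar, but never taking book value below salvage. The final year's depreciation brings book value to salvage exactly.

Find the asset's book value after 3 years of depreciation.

$121,978

Depreciable base = $289,131 − $35,000 = $254,131.
Year 1: ⌊$289,131 × 150%/6⌋ = $72,282. Book value $216,849.
Year 2: ⌊$216,849 × 150%/6⌋ = $54,212. Book value $162,637.
Year 3: ⌊$162,637 × 150%/6⌋ = $40,659. Book value $121,978.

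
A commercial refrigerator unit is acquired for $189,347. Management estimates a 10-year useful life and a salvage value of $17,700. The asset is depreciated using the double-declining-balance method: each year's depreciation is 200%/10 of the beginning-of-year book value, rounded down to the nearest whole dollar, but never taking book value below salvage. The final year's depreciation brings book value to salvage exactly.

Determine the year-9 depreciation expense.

Depreciable base = $189,347 − $17,700 = $171,647.
Year 1: ⌊$189,347 × 200%/10⌋ = $37,869. Book value $151,478.
Year 2: ⌊$151,478 × 200%/10⌋ = $30,295. Book value $121,183.
Year 3: ⌊$121,183 × 200%/10⌋ = $24,236. Book value $96,947.
Year 4: ⌊$96,947 × 200%/10⌋ = $19,389. Book value $77,558.
Year 5: ⌊$77,558 × 200%/10⌋ = $15,511. Book value $62,047.
Year 6: ⌊$62,047 × 200%/10⌋ = $12,409. Book value $49,638.
Year 7: ⌊$49,638 × 200%/10⌋ = $9,927. Book value $39,711.
Year 8: ⌊$39,711 × 200%/10⌋ = $7,942. Book value $31,769.
Year 9: ⌊$31,769 × 200%/10⌋ = $6,353. Book value $25,416.

$6,353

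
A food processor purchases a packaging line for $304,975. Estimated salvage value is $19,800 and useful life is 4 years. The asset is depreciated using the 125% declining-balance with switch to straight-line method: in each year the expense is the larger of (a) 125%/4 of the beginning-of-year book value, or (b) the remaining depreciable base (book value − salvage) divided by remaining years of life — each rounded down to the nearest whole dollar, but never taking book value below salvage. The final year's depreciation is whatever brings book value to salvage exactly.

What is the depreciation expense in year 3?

$62,174

Depreciable base = $304,975 − $19,800 = $285,175.
Year 1: DB = ⌊$304,975 × 125%/4⌋ = $95,304; SL = ⌊$285,175/4⌋ = $71,293 → take DB $95,304. Book value $209,671.
Year 2: DB = ⌊$209,671 × 125%/4⌋ = $65,522; SL = ⌊$189,871/3⌋ = $63,290 → take DB $65,522. Book value $144,149.
Year 3: DB = ⌊$144,149 × 125%/4⌋ = $45,046; SL = ⌊$124,349/2⌋ = $62,174 → take SL $62,174. Book value $81,975.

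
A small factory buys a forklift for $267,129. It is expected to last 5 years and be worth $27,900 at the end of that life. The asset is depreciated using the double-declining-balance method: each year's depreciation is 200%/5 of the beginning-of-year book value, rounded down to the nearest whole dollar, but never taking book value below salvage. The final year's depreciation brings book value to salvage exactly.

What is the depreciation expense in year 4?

Depreciable base = $267,129 − $27,900 = $239,229.
Year 1: ⌊$267,129 × 200%/5⌋ = $106,851. Book value $160,278.
Year 2: ⌊$160,278 × 200%/5⌋ = $64,111. Book value $96,167.
Year 3: ⌊$96,167 × 200%/5⌋ = $38,466. Book value $57,701.
Year 4: ⌊$57,701 × 200%/5⌋ = $23,080. Book value $34,621.

$23,080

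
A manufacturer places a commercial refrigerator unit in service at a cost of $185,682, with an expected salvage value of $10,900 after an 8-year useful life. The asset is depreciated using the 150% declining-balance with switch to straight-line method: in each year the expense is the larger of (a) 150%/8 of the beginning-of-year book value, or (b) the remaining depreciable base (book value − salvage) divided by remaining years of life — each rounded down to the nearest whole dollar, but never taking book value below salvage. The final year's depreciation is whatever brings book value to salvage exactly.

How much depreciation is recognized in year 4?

$18,674

Depreciable base = $185,682 − $10,900 = $174,782.
Year 1: DB = ⌊$185,682 × 150%/8⌋ = $34,815; SL = ⌊$174,782/8⌋ = $21,847 → take DB $34,815. Book value $150,867.
Year 2: DB = ⌊$150,867 × 150%/8⌋ = $28,287; SL = ⌊$139,967/7⌋ = $19,995 → take DB $28,287. Book value $122,580.
Year 3: DB = ⌊$122,580 × 150%/8⌋ = $22,983; SL = ⌊$111,680/6⌋ = $18,613 → take DB $22,983. Book value $99,597.
Year 4: DB = ⌊$99,597 × 150%/8⌋ = $18,674; SL = ⌊$88,697/5⌋ = $17,739 → take DB $18,674. Book value $80,923.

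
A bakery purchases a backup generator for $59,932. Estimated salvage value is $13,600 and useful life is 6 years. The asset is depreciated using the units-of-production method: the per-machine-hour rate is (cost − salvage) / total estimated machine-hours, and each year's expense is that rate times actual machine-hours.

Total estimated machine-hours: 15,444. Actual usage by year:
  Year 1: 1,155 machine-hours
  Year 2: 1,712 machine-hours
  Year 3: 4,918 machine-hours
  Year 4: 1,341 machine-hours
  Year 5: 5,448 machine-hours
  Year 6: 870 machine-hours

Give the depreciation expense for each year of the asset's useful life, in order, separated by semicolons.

Depreciable base = $59,932 − $13,600 = $46,332.
Rate = $46,332 / 15,444 machine-hours = $3 per machine-hour.
Year 1: 1,155 × $3 = $3,465. Book value $56,467.
Year 2: 1,712 × $3 = $5,136. Book value $51,331.
Year 3: 4,918 × $3 = $14,754. Book value $36,577.
Year 4: 1,341 × $3 = $4,023. Book value $32,554.
Year 5: 5,448 × $3 = $16,344. Book value $16,210.
Year 6: 870 × $3 = $2,610. Book value $13,600.

$3,465; $5,136; $14,754; $4,023; $16,344; $2,610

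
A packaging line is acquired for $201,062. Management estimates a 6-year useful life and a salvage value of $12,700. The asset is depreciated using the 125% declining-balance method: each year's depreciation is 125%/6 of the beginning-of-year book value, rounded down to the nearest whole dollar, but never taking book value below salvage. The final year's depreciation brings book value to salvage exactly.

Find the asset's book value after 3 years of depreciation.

$99,762

Depreciable base = $201,062 − $12,700 = $188,362.
Year 1: ⌊$201,062 × 125%/6⌋ = $41,887. Book value $159,175.
Year 2: ⌊$159,175 × 125%/6⌋ = $33,161. Book value $126,014.
Year 3: ⌊$126,014 × 125%/6⌋ = $26,252. Book value $99,762.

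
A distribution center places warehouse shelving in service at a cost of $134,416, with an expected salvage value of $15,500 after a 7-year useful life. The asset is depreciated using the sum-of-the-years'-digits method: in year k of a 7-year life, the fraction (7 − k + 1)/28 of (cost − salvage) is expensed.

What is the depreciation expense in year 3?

Depreciable base = $134,416 − $15,500 = $118,916.
Sum of the years' digits = 7+6+5+4+3+2+1 = 28.
Year 1: $118,916 × 7/28 = $29,729. Book value $104,687.
Year 2: $118,916 × 6/28 = $25,482. Book value $79,205.
Year 3: $118,916 × 5/28 = $21,235. Book value $57,970.

$21,235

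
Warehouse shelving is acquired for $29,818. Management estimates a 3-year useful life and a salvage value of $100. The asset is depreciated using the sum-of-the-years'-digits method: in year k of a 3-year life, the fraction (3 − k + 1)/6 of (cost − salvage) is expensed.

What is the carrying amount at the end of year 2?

$5,053

Depreciable base = $29,818 − $100 = $29,718.
Sum of the years' digits = 3+2+1 = 6.
Year 1: $29,718 × 3/6 = $14,859. Book value $14,959.
Year 2: $29,718 × 2/6 = $9,906. Book value $5,053.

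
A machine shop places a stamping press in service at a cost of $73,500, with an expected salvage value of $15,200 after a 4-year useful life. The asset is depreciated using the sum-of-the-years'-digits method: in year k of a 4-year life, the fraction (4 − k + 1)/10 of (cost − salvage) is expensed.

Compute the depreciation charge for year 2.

$17,490

Depreciable base = $73,500 − $15,200 = $58,300.
Sum of the years' digits = 4+3+2+1 = 10.
Year 1: $58,300 × 4/10 = $23,320. Book value $50,180.
Year 2: $58,300 × 3/10 = $17,490. Book value $32,690.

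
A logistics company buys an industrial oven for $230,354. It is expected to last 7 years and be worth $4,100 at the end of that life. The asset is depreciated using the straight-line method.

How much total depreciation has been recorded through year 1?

$32,322

Depreciable base = $230,354 − $4,100 = $226,254.
Annual expense = $226,254 / 7 = $32,322.
End of year 1: book value $198,032.
Accumulated through year 1 = $230,354 − $198,032 = $32,322.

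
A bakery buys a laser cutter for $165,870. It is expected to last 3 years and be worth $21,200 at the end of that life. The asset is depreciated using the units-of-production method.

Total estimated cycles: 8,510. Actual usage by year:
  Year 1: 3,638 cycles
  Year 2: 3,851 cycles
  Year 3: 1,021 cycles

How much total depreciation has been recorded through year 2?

$127,313

Depreciable base = $165,870 − $21,200 = $144,670.
Rate = $144,670 / 8,510 cycles = $17 per cycle.
Year 1: 3,638 × $17 = $61,846. Book value $104,024.
Year 2: 3,851 × $17 = $65,467. Book value $38,557.
Accumulated through year 2 = $165,870 − $38,557 = $127,313.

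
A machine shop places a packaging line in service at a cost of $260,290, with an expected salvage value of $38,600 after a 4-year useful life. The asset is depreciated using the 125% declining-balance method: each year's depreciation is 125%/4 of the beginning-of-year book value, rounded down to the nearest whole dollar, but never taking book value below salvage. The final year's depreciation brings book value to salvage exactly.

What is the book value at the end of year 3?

Depreciable base = $260,290 − $38,600 = $221,690.
Year 1: ⌊$260,290 × 125%/4⌋ = $81,340. Book value $178,950.
Year 2: ⌊$178,950 × 125%/4⌋ = $55,921. Book value $123,029.
Year 3: ⌊$123,029 × 125%/4⌋ = $38,446. Book value $84,583.

$84,583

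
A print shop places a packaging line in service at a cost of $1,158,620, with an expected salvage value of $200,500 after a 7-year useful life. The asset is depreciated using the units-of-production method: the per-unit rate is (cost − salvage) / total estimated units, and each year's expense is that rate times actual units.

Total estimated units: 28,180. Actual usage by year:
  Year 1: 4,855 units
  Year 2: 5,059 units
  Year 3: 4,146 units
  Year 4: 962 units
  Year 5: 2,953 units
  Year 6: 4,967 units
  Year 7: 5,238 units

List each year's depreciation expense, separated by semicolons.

Depreciable base = $1,158,620 − $200,500 = $958,120.
Rate = $958,120 / 28,180 units = $34 per unit.
Year 1: 4,855 × $34 = $165,070. Book value $993,550.
Year 2: 5,059 × $34 = $172,006. Book value $821,544.
Year 3: 4,146 × $34 = $140,964. Book value $680,580.
Year 4: 962 × $34 = $32,708. Book value $647,872.
Year 5: 2,953 × $34 = $100,402. Book value $547,470.
Year 6: 4,967 × $34 = $168,878. Book value $378,592.
Year 7: 5,238 × $34 = $178,092. Book value $200,500.

$165,070; $172,006; $140,964; $32,708; $100,402; $168,878; $178,092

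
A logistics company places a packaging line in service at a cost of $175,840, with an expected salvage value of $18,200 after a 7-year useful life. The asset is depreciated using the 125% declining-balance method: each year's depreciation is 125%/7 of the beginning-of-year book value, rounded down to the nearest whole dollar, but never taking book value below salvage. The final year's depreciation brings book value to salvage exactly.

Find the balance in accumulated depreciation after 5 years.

Depreciable base = $175,840 − $18,200 = $157,640.
Year 1: ⌊$175,840 × 125%/7⌋ = $31,400. Book value $144,440.
Year 2: ⌊$144,440 × 125%/7⌋ = $25,792. Book value $118,648.
Year 3: ⌊$118,648 × 125%/7⌋ = $21,187. Book value $97,461.
Year 4: ⌊$97,461 × 125%/7⌋ = $17,403. Book value $80,058.
Year 5: ⌊$80,058 × 125%/7⌋ = $14,296. Book value $65,762.
Accumulated through year 5 = $175,840 − $65,762 = $110,078.

$110,078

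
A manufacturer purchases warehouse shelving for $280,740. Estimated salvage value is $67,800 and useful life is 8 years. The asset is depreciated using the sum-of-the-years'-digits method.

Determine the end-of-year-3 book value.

$156,525

Depreciable base = $280,740 − $67,800 = $212,940.
Sum of the years' digits = 8+7+6+5+4+3+2+1 = 36.
Year 1: $212,940 × 8/36 = $47,320. Book value $233,420.
Year 2: $212,940 × 7/36 = $41,405. Book value $192,015.
Year 3: $212,940 × 6/36 = $35,490. Book value $156,525.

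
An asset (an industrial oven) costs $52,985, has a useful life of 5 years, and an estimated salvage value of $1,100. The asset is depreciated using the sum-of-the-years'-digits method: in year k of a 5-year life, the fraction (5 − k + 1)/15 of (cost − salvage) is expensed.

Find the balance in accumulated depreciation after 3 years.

Depreciable base = $52,985 − $1,100 = $51,885.
Sum of the years' digits = 5+4+3+2+1 = 15.
Year 1: $51,885 × 5/15 = $17,295. Book value $35,690.
Year 2: $51,885 × 4/15 = $13,836. Book value $21,854.
Year 3: $51,885 × 3/15 = $10,377. Book value $11,477.
Accumulated through year 3 = $52,985 − $11,477 = $41,508.

$41,508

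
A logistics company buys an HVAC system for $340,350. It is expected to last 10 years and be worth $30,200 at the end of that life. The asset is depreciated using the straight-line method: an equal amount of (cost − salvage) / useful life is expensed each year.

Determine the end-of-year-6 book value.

Depreciable base = $340,350 − $30,200 = $310,150.
Annual expense = $310,150 / 10 = $31,015.
End of year 1: book value $309,335.
End of year 2: book value $278,320.
End of year 3: book value $247,305.
End of year 4: book value $216,290.
End of year 5: book value $185,275.
End of year 6: book value $154,260.

$154,260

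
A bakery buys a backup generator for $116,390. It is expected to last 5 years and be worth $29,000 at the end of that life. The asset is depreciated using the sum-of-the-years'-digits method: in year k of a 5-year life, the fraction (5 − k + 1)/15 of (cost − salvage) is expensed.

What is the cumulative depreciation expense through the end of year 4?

Depreciable base = $116,390 − $29,000 = $87,390.
Sum of the years' digits = 5+4+3+2+1 = 15.
Year 1: $87,390 × 5/15 = $29,130. Book value $87,260.
Year 2: $87,390 × 4/15 = $23,304. Book value $63,956.
Year 3: $87,390 × 3/15 = $17,478. Book value $46,478.
Year 4: $87,390 × 2/15 = $11,652. Book value $34,826.
Accumulated through year 4 = $116,390 − $34,826 = $81,564.

$81,564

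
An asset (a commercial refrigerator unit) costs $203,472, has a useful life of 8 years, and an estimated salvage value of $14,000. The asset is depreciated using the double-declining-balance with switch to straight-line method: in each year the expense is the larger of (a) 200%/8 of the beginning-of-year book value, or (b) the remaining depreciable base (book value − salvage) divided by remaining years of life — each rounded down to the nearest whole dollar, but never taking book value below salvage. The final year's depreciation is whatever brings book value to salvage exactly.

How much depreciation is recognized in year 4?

Depreciable base = $203,472 − $14,000 = $189,472.
Year 1: DB = ⌊$203,472 × 200%/8⌋ = $50,868; SL = ⌊$189,472/8⌋ = $23,684 → take DB $50,868. Book value $152,604.
Year 2: DB = ⌊$152,604 × 200%/8⌋ = $38,151; SL = ⌊$138,604/7⌋ = $19,800 → take DB $38,151. Book value $114,453.
Year 3: DB = ⌊$114,453 × 200%/8⌋ = $28,613; SL = ⌊$100,453/6⌋ = $16,742 → take DB $28,613. Book value $85,840.
Year 4: DB = ⌊$85,840 × 200%/8⌋ = $21,460; SL = ⌊$71,840/5⌋ = $14,368 → take DB $21,460. Book value $64,380.

$21,460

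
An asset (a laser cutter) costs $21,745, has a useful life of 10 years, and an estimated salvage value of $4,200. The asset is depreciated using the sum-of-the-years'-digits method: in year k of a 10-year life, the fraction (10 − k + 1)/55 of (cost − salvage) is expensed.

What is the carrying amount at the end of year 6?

Depreciable base = $21,745 − $4,200 = $17,545.
Sum of the years' digits = 10+9+8+7+6+5+4+3+2+1 = 55.
Year 1: $17,545 × 10/55 = $3,190. Book value $18,555.
Year 2: $17,545 × 9/55 = $2,871. Book value $15,684.
Year 3: $17,545 × 8/55 = $2,552. Book value $13,132.
Year 4: $17,545 × 7/55 = $2,233. Book value $10,899.
Year 5: $17,545 × 6/55 = $1,914. Book value $8,985.
Year 6: $17,545 × 5/55 = $1,595. Book value $7,390.

$7,390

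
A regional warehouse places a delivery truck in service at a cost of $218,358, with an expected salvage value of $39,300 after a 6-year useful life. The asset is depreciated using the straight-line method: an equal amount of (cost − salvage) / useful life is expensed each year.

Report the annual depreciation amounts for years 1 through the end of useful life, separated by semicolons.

Depreciable base = $218,358 − $39,300 = $179,058.
Annual expense = $179,058 / 6 = $29,843.
End of year 1: book value $188,515.
End of year 2: book value $158,672.
End of year 3: book value $128,829.
End of year 4: book value $98,986.
End of year 5: book value $69,143.
End of year 6: book value $39,300.

$29,843; $29,843; $29,843; $29,843; $29,843; $29,843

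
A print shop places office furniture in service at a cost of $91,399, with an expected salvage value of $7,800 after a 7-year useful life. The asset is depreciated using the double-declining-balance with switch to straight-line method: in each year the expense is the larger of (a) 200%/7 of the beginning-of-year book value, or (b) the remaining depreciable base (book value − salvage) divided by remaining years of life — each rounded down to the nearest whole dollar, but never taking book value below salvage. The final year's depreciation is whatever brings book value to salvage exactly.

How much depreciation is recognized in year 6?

$4,855

Depreciable base = $91,399 − $7,800 = $83,599.
Year 1: DB = ⌊$91,399 × 200%/7⌋ = $26,114; SL = ⌊$83,599/7⌋ = $11,942 → take DB $26,114. Book value $65,285.
Year 2: DB = ⌊$65,285 × 200%/7⌋ = $18,652; SL = ⌊$57,485/6⌋ = $9,580 → take DB $18,652. Book value $46,633.
Year 3: DB = ⌊$46,633 × 200%/7⌋ = $13,323; SL = ⌊$38,833/5⌋ = $7,766 → take DB $13,323. Book value $33,310.
Year 4: DB = ⌊$33,310 × 200%/7⌋ = $9,517; SL = ⌊$25,510/4⌋ = $6,377 → take DB $9,517. Book value $23,793.
Year 5: DB = ⌊$23,793 × 200%/7⌋ = $6,798; SL = ⌊$15,993/3⌋ = $5,331 → take DB $6,798. Book value $16,995.
Year 6: DB = ⌊$16,995 × 200%/7⌋ = $4,855; SL = ⌊$9,195/2⌋ = $4,597 → take DB $4,855. Book value $12,140.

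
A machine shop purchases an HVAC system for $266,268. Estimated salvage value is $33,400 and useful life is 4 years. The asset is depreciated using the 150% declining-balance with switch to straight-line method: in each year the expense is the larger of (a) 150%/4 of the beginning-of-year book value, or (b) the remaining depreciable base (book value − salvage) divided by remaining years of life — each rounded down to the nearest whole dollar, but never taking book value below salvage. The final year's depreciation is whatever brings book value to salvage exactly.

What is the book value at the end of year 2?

$104,012

Depreciable base = $266,268 − $33,400 = $232,868.
Year 1: DB = ⌊$266,268 × 150%/4⌋ = $99,850; SL = ⌊$232,868/4⌋ = $58,217 → take DB $99,850. Book value $166,418.
Year 2: DB = ⌊$166,418 × 150%/4⌋ = $62,406; SL = ⌊$133,018/3⌋ = $44,339 → take DB $62,406. Book value $104,012.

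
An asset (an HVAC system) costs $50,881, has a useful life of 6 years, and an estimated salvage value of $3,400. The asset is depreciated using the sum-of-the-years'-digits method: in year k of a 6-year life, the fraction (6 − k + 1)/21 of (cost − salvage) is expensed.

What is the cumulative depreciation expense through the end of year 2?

Depreciable base = $50,881 − $3,400 = $47,481.
Sum of the years' digits = 6+5+4+3+2+1 = 21.
Year 1: $47,481 × 6/21 = $13,566. Book value $37,315.
Year 2: $47,481 × 5/21 = $11,305. Book value $26,010.
Accumulated through year 2 = $50,881 − $26,010 = $24,871.

$24,871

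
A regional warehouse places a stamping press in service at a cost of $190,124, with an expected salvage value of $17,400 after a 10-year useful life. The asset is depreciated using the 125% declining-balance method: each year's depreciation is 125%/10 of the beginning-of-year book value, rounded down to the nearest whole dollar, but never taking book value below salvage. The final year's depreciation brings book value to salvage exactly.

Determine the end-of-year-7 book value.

$74,663

Depreciable base = $190,124 − $17,400 = $172,724.
Year 1: ⌊$190,124 × 125%/10⌋ = $23,765. Book value $166,359.
Year 2: ⌊$166,359 × 125%/10⌋ = $20,794. Book value $145,565.
Year 3: ⌊$145,565 × 125%/10⌋ = $18,195. Book value $127,370.
Year 4: ⌊$127,370 × 125%/10⌋ = $15,921. Book value $111,449.
Year 5: ⌊$111,449 × 125%/10⌋ = $13,931. Book value $97,518.
Year 6: ⌊$97,518 × 125%/10⌋ = $12,189. Book value $85,329.
Year 7: ⌊$85,329 × 125%/10⌋ = $10,666. Book value $74,663.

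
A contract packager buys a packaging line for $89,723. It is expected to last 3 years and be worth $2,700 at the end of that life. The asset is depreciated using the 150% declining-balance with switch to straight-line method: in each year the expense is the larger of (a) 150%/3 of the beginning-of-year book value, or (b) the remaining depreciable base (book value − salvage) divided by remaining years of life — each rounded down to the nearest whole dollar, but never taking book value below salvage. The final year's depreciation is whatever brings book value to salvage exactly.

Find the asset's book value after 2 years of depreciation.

Depreciable base = $89,723 − $2,700 = $87,023.
Year 1: DB = ⌊$89,723 × 150%/3⌋ = $44,861; SL = ⌊$87,023/3⌋ = $29,007 → take DB $44,861. Book value $44,862.
Year 2: DB = ⌊$44,862 × 150%/3⌋ = $22,431; SL = ⌊$42,162/2⌋ = $21,081 → take DB $22,431. Book value $22,431.

$22,431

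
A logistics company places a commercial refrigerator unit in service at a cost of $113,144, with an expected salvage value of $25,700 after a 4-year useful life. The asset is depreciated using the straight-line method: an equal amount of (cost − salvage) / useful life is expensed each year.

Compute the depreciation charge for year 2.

$21,861

Depreciable base = $113,144 − $25,700 = $87,444.
Annual expense = $87,444 / 4 = $21,861.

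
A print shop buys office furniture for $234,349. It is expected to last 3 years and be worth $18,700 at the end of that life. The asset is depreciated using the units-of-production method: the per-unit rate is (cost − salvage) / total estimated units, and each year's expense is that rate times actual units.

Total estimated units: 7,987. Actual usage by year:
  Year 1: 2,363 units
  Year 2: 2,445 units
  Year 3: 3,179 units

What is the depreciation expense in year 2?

$66,015

Depreciable base = $234,349 − $18,700 = $215,649.
Rate = $215,649 / 7,987 units = $27 per unit.
Year 1: 2,363 × $27 = $63,801. Book value $170,548.
Year 2: 2,445 × $27 = $66,015. Book value $104,533.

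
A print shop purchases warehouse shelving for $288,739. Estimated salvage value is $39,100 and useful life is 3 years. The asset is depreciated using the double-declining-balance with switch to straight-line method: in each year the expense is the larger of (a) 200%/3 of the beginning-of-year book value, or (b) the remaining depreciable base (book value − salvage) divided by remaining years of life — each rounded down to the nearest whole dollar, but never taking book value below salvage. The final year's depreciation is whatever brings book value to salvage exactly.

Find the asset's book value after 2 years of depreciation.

$39,100

Depreciable base = $288,739 − $39,100 = $249,639.
Year 1: DB = ⌊$288,739 × 200%/3⌋ = $192,492; SL = ⌊$249,639/3⌋ = $83,213 → take DB $192,492. Book value $96,247.
Year 2: DB = ⌊$96,247 × 200%/3⌋ = $64,164; SL = ⌊$57,147/2⌋ = $28,573 → take DB $64,164, capped at $57,147. Book value $39,100.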